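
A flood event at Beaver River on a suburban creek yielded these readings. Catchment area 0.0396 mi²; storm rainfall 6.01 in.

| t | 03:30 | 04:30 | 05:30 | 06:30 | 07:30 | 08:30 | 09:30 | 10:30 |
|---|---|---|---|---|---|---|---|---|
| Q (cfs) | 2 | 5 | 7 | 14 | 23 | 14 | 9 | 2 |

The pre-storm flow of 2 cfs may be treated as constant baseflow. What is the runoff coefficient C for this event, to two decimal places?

C ≈ 0.39

ΣQ_DR = 60.00 cfs; V = ΣQ_DR·Δt = 2.160 × 10^5 ft³.
Runoff depth d = V / A = 2.348 in.
C = d / P = 2.348 / 6.01 = 0.39.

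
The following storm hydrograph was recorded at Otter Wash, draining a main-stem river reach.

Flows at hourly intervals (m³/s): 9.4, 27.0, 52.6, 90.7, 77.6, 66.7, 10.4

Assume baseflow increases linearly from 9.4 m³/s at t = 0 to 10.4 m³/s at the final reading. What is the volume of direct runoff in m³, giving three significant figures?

V ≈ 9.54 × 10^5 m³

Direct-runoff ordinates (Q − Q_b): 0.00, 17.43, 42.87, 80.80, 67.53, 56.47, 0.00 m³/s.
ΣQ_DR = 265.1 m³/s.
With Δt = 1 h = 3600 s, V = ΣQ_DR · Δt = 265.1 × 3600 = 9.54 × 10^5 m³.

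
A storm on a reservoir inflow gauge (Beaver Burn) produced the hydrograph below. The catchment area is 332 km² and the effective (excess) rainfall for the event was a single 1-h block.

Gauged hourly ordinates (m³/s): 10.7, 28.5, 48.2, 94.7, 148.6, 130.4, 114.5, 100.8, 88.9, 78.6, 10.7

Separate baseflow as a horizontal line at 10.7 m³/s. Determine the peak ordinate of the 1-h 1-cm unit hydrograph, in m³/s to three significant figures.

U_p ≈ 173 m³/s

Direct runoff: 0.0, 17.8, 37.5, 84.0, 137.9, 119.7, 103.8, 90.1, 78.2, 67.9, 0.0 m³/s; ΣQ_DR = 736.9 m³/s, peak = 137.9 m³/s.
Runoff depth d = ΣQ_DR·Δt / A = 736.9 × 3600 / (332 km²) = 7.990 mm.
The 1-cm UH is the DRH scaled by (10 mm)/d, so U_p = 137.9 × 10/7.990 = 173 m³/s.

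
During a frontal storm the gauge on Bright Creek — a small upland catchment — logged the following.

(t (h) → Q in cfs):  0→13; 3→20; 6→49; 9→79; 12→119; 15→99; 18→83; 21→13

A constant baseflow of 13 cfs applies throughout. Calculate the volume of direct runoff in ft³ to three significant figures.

Direct-runoff ordinates (Q − Q_b): 0.0, 7.0, 36.0, 66.0, 106.0, 86.0, 70.0, 0.0 cfs.
ΣQ_DR = 371.0 cfs.
With Δt = 3 h = 10800 s, V = ΣQ_DR · Δt = 371.0 × 10800 = 4.01 × 10^6 ft³.

V ≈ 4.01 × 10^6 ft³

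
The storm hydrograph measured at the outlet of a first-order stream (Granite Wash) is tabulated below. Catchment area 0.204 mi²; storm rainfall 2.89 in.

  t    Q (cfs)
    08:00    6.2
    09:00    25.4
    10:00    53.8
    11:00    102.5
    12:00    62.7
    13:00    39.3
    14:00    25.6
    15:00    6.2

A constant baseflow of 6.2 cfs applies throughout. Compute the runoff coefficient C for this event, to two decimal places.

C ≈ 0.72

ΣQ_DR = 272.1 cfs; V = ΣQ_DR·Δt = 9.796 × 10^5 ft³.
Runoff depth d = V / A = 2.067 in.
C = d / P = 2.067 / 2.89 = 0.72.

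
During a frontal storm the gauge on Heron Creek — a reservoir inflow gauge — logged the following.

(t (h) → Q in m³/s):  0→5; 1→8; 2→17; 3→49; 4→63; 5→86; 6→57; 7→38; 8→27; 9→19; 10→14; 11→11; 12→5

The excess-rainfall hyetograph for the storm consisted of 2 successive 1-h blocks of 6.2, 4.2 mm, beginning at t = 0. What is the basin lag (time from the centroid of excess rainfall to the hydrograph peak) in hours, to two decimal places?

t_L ≈ 4.10 h

Centroid of excess rainfall: t_c = Σ P_i·t̄_i / ΣP_i = 0.9038 h (block centres at 0.5, 1.5 h).
Hydrograph peak occurs at t = 5 h, so basin lag t_L = 5 − 0.9038 = 4.10 h.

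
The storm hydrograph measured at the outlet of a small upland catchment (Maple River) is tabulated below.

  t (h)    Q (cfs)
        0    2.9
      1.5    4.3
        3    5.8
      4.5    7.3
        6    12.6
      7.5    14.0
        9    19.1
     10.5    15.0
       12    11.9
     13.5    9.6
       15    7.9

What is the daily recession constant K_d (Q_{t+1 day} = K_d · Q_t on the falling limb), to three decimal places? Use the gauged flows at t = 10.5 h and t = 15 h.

Between t = 10.5 h and t = 15 h the flow falls from 15.0 to 7.9 cfs over 3×1.5 h = 4.5 h.
Per-interval ratio K = (7.9/15.0)^(1/3) = 0.8076; K_d = K^(24/1.5) = 0.033.

K_d ≈ 0.033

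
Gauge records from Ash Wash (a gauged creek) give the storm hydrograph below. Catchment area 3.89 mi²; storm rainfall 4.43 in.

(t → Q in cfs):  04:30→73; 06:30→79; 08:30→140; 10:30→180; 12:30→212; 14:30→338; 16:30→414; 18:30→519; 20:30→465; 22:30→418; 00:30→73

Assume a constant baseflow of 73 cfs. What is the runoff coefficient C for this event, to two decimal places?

C ≈ 0.38

ΣQ_DR = 2108 cfs; V = ΣQ_DR·Δt = 1.518 × 10^7 ft³.
Runoff depth d = V / A = 1.679 in.
C = d / P = 1.679 / 4.43 = 0.38.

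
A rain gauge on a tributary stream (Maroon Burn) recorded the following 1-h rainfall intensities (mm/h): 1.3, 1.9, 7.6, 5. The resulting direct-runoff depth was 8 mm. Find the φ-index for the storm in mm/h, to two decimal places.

φ ≈ 2.30 mm/h

Only the 2 blocks with intensity above φ contribute runoff: 7.6, 5 mm/h.
Σ(I−φ)·Δt = d  ⇒  (7.6+5 − 2φ)·1 = 8
φ = (12.60 − 8/1) / 2 = 2.30 mm/h.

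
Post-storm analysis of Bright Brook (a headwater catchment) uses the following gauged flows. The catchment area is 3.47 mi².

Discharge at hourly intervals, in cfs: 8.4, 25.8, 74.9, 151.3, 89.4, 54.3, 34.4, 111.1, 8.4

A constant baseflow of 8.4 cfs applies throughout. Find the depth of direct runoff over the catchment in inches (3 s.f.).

d ≈ 0.215 in

Direct runoff: 0.0, 17.4, 66.5, 142.9, 81.0, 45.9, 26.0, 102.7, 0.0 cfs; ΣQ_DR = 482.4 cfs.
V = ΣQ_DR · Δt = 482.4 × 3600 s = 1.737 × 10^6 ft³.
Over A = 3.47 mi², depth = V / A = 0.215 in.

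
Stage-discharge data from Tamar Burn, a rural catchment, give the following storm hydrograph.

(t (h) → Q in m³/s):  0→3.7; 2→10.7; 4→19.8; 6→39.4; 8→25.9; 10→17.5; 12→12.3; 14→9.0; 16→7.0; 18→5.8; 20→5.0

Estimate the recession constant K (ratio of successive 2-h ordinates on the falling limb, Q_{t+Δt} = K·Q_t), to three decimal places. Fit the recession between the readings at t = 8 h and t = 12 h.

K ≈ 0.689

Using the recession-limb readings at t = 8 h and t = 12 h: Q falls from 25.9 to 12.3 m³/s over 2 intervals.
K = (Q₂/Q₁)^(1/2) = (12.3/25.9)^(1/2) = 0.689.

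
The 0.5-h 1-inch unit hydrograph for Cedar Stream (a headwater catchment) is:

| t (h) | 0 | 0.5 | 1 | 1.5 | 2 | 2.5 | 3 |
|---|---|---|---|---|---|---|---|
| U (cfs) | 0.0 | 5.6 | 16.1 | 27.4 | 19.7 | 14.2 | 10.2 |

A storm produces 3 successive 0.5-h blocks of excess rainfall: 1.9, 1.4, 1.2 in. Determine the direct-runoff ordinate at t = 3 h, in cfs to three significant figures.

Q ≈ 62.9 cfs

By discrete convolution, Q_j = Σ (P_i / 1 in) · U_{j−i}.
At t = 3 h (j=6): Q = (1.9/1)·10.2 + (1.4/1)·14.2 + (1.2/1)·19.7 = 62.9 cfs.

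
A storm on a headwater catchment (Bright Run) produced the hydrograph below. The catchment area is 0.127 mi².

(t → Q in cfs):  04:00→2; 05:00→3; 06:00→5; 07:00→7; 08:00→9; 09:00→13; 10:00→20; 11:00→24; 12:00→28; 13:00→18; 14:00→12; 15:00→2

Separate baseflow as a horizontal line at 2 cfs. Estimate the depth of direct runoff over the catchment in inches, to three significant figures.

d ≈ 1.45 in

Direct runoff: 0.0, 1.0, 3.0, 5.0, 7.0, 11.0, 18.0, 22.0, 26.0, 16.0, 10.0, 0.0 cfs; ΣQ_DR = 119.0 cfs.
V = ΣQ_DR · Δt = 119.0 × 3600 s = 4.284 × 10^5 ft³.
Over A = 0.127 mi², depth = V / A = 1.45 in.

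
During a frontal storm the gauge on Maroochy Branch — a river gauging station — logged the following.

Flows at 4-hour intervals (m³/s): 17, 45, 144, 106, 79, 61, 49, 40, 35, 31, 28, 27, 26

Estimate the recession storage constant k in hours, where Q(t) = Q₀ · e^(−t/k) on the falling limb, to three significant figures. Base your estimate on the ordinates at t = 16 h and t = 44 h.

k ≈ 26.1 h

On the falling limb, Q drops from 79 to 27 m³/s between t = 16 h and t = 44 h (Δt = 28 h).
k = −Δt / ln(Q₂/Q₁) = −28 / ln(27/79) = 26.1 h.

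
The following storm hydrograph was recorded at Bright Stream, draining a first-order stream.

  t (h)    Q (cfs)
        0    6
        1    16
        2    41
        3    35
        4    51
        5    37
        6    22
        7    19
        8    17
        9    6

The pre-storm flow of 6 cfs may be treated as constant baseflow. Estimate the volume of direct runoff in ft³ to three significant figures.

Direct-runoff ordinates (Q − Q_b): 0.0, 10.0, 35.0, 29.0, 45.0, 31.0, 16.0, 13.0, 11.0, 0.0 cfs.
ΣQ_DR = 190.0 cfs.
With Δt = 1 h = 3600 s, V = ΣQ_DR · Δt = 190.0 × 3600 = 6.84 × 10^5 ft³.

V ≈ 6.84 × 10^5 ft³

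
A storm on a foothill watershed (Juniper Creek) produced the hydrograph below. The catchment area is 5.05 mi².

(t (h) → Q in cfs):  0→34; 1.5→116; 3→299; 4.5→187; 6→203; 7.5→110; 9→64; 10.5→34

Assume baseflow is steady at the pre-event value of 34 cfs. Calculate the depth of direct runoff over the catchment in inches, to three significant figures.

Direct runoff: 0.0, 82.0, 265.0, 153.0, 169.0, 76.0, 30.0, 0.0 cfs; ΣQ_DR = 775.0 cfs.
V = ΣQ_DR · Δt = 775.0 × 5400 s = 4.185 × 10^6 ft³.
Over A = 5.05 mi², depth = V / A = 0.357 in.

d ≈ 0.357 in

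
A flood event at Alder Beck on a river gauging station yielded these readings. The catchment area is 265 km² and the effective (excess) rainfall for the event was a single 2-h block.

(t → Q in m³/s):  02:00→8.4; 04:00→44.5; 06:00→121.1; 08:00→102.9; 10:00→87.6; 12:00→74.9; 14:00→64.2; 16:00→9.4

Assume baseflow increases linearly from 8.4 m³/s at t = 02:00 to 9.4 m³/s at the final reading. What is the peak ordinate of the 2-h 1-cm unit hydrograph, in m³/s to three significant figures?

Direct runoff: 0.00, 35.96, 112.41, 94.07, 78.63, 65.79, 54.94, 0.00 m³/s; ΣQ_DR = 441.8 m³/s, peak = 112.41 m³/s.
Runoff depth d = ΣQ_DR·Δt / A = 441.8 × 7200 / (265 km²) = 12.00 mm.
The 1-cm UH is the DRH scaled by (10 mm)/d, so U_p = 112.41 × 10/12.00 = 93.7 m³/s.

U_p ≈ 93.7 m³/s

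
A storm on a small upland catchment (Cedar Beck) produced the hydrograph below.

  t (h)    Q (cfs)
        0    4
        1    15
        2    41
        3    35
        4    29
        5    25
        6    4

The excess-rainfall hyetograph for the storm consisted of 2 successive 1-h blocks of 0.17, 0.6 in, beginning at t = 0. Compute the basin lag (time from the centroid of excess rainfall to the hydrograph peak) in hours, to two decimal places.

t_L ≈ 0.72 h

Centroid of excess rainfall: t_c = Σ P_i·t̄_i / ΣP_i = 1.2792 h (block centres at 0.5, 1.5 h).
Hydrograph peak occurs at t = 2 h, so basin lag t_L = 2 − 1.2792 = 0.72 h.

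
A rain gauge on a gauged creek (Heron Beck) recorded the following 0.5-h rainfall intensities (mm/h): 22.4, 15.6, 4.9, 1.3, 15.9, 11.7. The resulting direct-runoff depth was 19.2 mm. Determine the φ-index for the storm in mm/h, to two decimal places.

Only the 4 blocks with intensity above φ contribute runoff: 22.4, 15.6, 15.9, 11.7 mm/h.
Σ(I−φ)·Δt = d  ⇒  (22.4+15.6+15.9+11.7 − 4φ)·0.5 = 19.2
φ = (65.60 − 19.2/0.5) / 4 = 6.80 mm/h.

φ ≈ 6.80 mm/h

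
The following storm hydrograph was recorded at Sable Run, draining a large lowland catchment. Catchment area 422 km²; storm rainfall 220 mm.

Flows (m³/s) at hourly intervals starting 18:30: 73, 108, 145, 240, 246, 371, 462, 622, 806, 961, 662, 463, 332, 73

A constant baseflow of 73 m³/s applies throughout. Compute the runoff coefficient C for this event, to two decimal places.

C ≈ 0.18

ΣQ_DR = 4542 m³/s; V = ΣQ_DR·Δt = 1.635 × 10^7 m³.
Runoff depth d = V / A = 38.75 mm.
C = d / P = 38.75 / 220 = 0.18.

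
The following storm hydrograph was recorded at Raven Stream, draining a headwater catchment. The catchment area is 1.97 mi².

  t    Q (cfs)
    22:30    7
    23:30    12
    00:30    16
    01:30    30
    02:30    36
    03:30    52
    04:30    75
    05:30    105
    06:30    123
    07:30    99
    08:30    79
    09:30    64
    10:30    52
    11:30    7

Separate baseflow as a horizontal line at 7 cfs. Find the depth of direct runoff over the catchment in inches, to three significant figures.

Direct runoff: 0.0, 5.0, 9.0, 23.0, 29.0, 45.0, 68.0, 98.0, 116.0, 92.0, 72.0, 57.0, 45.0, 0.0 cfs; ΣQ_DR = 659.0 cfs.
V = ΣQ_DR · Δt = 659.0 × 3600 s = 2.372 × 10^6 ft³.
Over A = 1.97 mi², depth = V / A = 0.518 in.

d ≈ 0.518 in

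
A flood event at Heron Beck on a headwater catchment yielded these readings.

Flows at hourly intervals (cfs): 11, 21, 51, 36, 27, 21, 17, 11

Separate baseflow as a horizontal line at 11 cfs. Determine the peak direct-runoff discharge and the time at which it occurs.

Q_p = 40.0 cfs at t = 2 h

Subtracting baseflow gives direct-runoff ordinates: 0.0, 10.0, 40.0, 25.0, 16.0, 10.0, 6.0, 0.0 cfs.
The maximum is 40.0 cfs, occurring at the reading for t = 2 h.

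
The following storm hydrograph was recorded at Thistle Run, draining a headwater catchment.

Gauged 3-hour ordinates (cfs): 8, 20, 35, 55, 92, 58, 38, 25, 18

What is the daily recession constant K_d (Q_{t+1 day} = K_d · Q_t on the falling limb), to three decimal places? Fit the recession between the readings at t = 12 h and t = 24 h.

K_d ≈ 0.038

Between t = 12 h and t = 24 h the flow falls from 92 to 18 cfs over 4×3 h = 12 h.
Per-interval ratio K = (18/92)^(1/4) = 0.6651; K_d = K^(24/3) = 0.038.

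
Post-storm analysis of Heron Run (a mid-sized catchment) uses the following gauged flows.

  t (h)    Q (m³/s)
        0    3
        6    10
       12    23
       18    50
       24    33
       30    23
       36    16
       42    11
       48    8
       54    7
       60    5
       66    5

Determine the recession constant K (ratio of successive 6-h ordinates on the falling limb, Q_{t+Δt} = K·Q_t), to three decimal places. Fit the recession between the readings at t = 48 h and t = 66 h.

K ≈ 0.855

Using the recession-limb readings at t = 48 h and t = 66 h: Q falls from 8 to 5 m³/s over 3 intervals.
K = (Q₂/Q₁)^(1/3) = (5/8)^(1/3) = 0.855.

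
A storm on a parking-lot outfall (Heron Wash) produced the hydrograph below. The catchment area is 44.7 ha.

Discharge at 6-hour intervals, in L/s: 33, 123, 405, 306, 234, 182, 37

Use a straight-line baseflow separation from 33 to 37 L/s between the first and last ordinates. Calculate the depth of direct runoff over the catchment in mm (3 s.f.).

d ≈ 51.9 mm

Direct runoff: 0.00, 89.33, 370.67, 271.00, 198.33, 145.67, 0.00 L/s; ΣQ_DR = 1075 L/s.
V = ΣQ_DR · Δt = 1075 × 21600 s = 2.322 × 10^7 L.
Over A = 44.7 ha, depth = V / A = 51.9 mm.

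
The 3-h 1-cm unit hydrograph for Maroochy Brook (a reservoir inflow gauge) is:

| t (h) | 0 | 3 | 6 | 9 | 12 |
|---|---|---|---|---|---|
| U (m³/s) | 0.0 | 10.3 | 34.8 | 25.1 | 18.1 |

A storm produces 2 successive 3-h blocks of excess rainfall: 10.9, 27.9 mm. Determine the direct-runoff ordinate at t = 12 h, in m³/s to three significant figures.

By discrete convolution, Q_j = Σ (P_i / 10 mm) · U_{j−i}.
At t = 12 h (j=4): Q = (10.9/10)·18.1 + (27.9/10)·25.1 = 89.8 m³/s.

Q ≈ 89.8 m³/s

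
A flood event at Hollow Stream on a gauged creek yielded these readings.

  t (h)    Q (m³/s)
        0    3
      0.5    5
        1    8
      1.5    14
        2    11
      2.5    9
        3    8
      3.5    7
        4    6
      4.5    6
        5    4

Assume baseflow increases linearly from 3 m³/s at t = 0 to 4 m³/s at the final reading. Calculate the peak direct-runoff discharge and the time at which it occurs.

Q_p = 10.70 m³/s at t = 1.5 h

Subtracting baseflow gives direct-runoff ordinates: 0.00, 1.90, 4.80, 10.70, 7.60, 5.50, 4.40, 3.30, 2.20, 2.10, 0.00 m³/s.
The maximum is 10.70 m³/s, occurring at the reading for t = 1.5 h.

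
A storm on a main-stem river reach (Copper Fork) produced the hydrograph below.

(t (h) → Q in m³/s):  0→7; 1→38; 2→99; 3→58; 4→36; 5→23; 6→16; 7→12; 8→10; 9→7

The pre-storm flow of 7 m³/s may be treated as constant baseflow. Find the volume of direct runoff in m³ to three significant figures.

V ≈ 8.50 × 10^5 m³

Direct-runoff ordinates (Q − Q_b): 0.0, 31.0, 92.0, 51.0, 29.0, 16.0, 9.0, 5.0, 3.0, 0.0 m³/s.
ΣQ_DR = 236.0 m³/s.
With Δt = 1 h = 3600 s, V = ΣQ_DR · Δt = 236.0 × 3600 = 8.50 × 10^5 m³.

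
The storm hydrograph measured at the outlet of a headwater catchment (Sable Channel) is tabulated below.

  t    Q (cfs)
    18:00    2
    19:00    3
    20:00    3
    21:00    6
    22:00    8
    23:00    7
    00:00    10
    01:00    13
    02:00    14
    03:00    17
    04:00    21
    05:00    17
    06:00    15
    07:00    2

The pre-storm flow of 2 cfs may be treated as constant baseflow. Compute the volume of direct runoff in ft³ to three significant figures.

V ≈ 3.96 × 10^5 ft³

Direct-runoff ordinates (Q − Q_b): 0.0, 1.0, 1.0, 4.0, 6.0, 5.0, 8.0, 11.0, 12.0, 15.0, 19.0, 15.0, 13.0, 0.0 cfs.
ΣQ_DR = 110.0 cfs.
With Δt = 1 h = 3600 s, V = ΣQ_DR · Δt = 110.0 × 3600 = 3.96 × 10^5 ft³.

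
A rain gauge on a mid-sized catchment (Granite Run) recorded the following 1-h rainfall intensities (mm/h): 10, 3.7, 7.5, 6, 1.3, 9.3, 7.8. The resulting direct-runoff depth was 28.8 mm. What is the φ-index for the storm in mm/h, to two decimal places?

Only the 6 blocks with intensity above φ contribute runoff: 10, 3.7, 7.5, 6, 9.3, 7.8 mm/h.
Σ(I−φ)·Δt = d  ⇒  (10+3.7+7.5+6+9.3+7.8 − 6φ)·1 = 28.8
φ = (44.30 − 28.8/1) / 6 = 2.58 mm/h.

φ ≈ 2.58 mm/h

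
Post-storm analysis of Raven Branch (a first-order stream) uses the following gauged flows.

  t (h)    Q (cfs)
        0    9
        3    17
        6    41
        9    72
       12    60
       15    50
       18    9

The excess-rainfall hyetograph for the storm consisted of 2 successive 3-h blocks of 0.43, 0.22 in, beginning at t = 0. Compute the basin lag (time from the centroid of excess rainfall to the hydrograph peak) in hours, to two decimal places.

Centroid of excess rainfall: t_c = Σ P_i·t̄_i / ΣP_i = 2.5154 h (block centres at 1.5, 4.5 h).
Hydrograph peak occurs at t = 9 h, so basin lag t_L = 9 − 2.5154 = 6.48 h.

t_L ≈ 6.48 h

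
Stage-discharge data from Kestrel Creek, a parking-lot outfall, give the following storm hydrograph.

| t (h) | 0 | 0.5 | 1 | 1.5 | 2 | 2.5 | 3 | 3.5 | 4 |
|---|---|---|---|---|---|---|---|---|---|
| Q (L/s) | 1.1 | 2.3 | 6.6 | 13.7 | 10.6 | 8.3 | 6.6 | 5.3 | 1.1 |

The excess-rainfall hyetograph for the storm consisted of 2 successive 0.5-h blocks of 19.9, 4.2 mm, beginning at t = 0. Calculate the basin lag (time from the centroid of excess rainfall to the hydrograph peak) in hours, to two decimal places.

t_L ≈ 1.16 h

Centroid of excess rainfall: t_c = Σ P_i·t̄_i / ΣP_i = 0.3371 h (block centres at 0.25, 0.75 h).
Hydrograph peak occurs at t = 1.5 h, so basin lag t_L = 1.5 − 0.3371 = 1.16 h.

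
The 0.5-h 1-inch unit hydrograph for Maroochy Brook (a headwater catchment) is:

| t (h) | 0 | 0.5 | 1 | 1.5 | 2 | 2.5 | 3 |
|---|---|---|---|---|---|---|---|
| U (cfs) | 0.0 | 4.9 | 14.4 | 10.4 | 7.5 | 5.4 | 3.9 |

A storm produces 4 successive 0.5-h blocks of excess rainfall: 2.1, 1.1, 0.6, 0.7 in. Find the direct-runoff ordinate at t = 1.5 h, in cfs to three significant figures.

By discrete convolution, Q_j = Σ (P_i / 1 in) · U_{j−i}.
At t = 1.5 h (j=3): Q = (2.1/1)·10.4 + (1.1/1)·14.4 + (0.6/1)·4.9 + (0.7/1)·0.0 = 40.6 cfs.

Q ≈ 40.6 cfs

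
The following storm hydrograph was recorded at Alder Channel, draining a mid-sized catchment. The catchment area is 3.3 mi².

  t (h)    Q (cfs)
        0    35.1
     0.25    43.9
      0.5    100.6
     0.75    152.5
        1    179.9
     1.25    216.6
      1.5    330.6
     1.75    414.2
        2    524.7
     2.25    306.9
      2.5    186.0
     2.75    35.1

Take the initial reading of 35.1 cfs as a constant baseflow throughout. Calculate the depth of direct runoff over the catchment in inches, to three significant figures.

Direct runoff: 0.0, 8.8, 65.5, 117.4, 144.8, 181.5, 295.5, 379.1, 489.6, 271.8, 150.9, 0.0 cfs; ΣQ_DR = 2105 cfs.
V = ΣQ_DR · Δt = 2105 × 900 s = 1.894 × 10^6 ft³.
Over A = 3.3 mi², depth = V / A = 0.247 in.

d ≈ 0.247 in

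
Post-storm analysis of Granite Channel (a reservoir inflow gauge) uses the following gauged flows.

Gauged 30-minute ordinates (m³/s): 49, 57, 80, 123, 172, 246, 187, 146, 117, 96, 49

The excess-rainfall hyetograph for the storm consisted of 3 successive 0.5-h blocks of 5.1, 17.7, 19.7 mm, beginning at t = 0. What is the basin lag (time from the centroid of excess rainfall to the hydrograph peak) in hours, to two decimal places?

t_L ≈ 1.58 h

Centroid of excess rainfall: t_c = Σ P_i·t̄_i / ΣP_i = 0.9218 h (block centres at 0.25, 0.75, 1.25 h).
Hydrograph peak occurs at t = 2.5 h, so basin lag t_L = 2.5 − 0.9218 = 1.58 h.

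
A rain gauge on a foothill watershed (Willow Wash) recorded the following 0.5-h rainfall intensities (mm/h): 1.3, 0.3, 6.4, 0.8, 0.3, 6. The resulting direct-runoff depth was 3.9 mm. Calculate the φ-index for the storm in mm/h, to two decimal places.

φ ≈ 2.30 mm/h

Only the 2 blocks with intensity above φ contribute runoff: 6.4, 6 mm/h.
Σ(I−φ)·Δt = d  ⇒  (6.4+6 − 2φ)·0.5 = 3.9
φ = (12.40 − 3.9/0.5) / 2 = 2.30 mm/h.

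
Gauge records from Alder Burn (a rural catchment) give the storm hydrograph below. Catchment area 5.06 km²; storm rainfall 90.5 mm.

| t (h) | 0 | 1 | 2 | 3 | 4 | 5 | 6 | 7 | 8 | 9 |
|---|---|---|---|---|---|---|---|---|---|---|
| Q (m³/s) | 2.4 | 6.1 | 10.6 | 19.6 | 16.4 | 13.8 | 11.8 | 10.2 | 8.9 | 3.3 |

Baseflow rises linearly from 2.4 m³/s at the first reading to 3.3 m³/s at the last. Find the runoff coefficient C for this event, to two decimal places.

C ≈ 0.59

ΣQ_DR = 74.60 m³/s; V = ΣQ_DR·Δt = 2.686 × 10^5 m³.
Runoff depth d = V / A = 53.08 mm.
C = d / P = 53.08 / 90.5 = 0.59.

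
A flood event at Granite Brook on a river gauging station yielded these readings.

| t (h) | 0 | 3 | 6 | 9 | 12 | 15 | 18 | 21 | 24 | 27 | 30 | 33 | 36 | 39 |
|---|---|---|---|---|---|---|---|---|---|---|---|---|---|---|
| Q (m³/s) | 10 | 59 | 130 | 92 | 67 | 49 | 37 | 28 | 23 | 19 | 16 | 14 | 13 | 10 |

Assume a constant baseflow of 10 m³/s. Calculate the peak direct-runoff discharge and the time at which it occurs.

Q_p = 120.0 m³/s at t = 6 h

Subtracting baseflow gives direct-runoff ordinates: 0.0, 49.0, 120.0, 82.0, 57.0, 39.0, 27.0, 18.0, 13.0, 9.0, 6.0, 4.0, 3.0, 0.0 m³/s.
The maximum is 120.0 m³/s, occurring at the reading for t = 6 h.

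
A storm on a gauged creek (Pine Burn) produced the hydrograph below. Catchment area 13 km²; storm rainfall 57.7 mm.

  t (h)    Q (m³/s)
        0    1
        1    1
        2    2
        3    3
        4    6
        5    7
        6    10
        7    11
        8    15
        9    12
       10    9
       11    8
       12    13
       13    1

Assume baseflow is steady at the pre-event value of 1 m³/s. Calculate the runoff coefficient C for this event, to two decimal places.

C ≈ 0.41

ΣQ_DR = 85.00 m³/s; V = ΣQ_DR·Δt = 3.060 × 10^5 m³.
Runoff depth d = V / A = 23.54 mm.
C = d / P = 23.54 / 57.7 = 0.41.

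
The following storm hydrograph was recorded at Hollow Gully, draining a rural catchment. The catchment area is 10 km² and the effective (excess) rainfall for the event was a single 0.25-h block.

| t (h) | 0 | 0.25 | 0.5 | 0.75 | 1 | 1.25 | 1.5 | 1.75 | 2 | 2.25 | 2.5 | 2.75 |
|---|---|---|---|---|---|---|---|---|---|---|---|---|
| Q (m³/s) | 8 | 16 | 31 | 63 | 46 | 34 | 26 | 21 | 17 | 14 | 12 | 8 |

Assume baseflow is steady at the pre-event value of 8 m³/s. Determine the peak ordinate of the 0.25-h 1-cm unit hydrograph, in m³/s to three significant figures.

U_p ≈ 30.6 m³/s

Direct runoff: 0.0, 8.0, 23.0, 55.0, 38.0, 26.0, 18.0, 13.0, 9.0, 6.0, 4.0, 0.0 m³/s; ΣQ_DR = 200.0 m³/s, peak = 55.0 m³/s.
Runoff depth d = ΣQ_DR·Δt / A = 200.0 × 900 / (10 km²) = 18.00 mm.
The 1-cm UH is the DRH scaled by (10 mm)/d, so U_p = 55.0 × 10/18.00 = 30.6 m³/s.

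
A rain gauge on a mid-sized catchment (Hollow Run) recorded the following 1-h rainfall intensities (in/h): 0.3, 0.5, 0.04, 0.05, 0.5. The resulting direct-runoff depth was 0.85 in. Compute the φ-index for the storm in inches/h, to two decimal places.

Only the 3 blocks with intensity above φ contribute runoff: 0.3, 0.5, 0.5 in/h.
Σ(I−φ)·Δt = d  ⇒  (0.3+0.5+0.5 − 3φ)·1 = 0.85
φ = (1.300 − 0.85/1) / 3 = 0.15 in/h.

φ ≈ 0.15 in/h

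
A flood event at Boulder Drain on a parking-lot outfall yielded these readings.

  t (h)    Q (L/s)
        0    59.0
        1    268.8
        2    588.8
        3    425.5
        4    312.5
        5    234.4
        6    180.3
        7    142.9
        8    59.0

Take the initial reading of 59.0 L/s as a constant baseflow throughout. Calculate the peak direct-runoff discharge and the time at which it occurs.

Q_p = 529.8 L/s at t = 2 h

Subtracting baseflow gives direct-runoff ordinates: 0.0, 209.8, 529.8, 366.5, 253.5, 175.4, 121.3, 83.9, 0.0 L/s.
The maximum is 529.8 L/s, occurring at the reading for t = 2 h.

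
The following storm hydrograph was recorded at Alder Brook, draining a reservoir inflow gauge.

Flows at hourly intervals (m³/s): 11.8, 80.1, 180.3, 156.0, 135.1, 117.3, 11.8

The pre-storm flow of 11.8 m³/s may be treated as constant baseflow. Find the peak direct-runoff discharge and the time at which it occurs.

Q_p = 168.5 m³/s at t = 2 h

Subtracting baseflow gives direct-runoff ordinates: 0.0, 68.3, 168.5, 144.2, 123.3, 105.5, 0.0 m³/s.
The maximum is 168.5 m³/s, occurring at the reading for t = 2 h.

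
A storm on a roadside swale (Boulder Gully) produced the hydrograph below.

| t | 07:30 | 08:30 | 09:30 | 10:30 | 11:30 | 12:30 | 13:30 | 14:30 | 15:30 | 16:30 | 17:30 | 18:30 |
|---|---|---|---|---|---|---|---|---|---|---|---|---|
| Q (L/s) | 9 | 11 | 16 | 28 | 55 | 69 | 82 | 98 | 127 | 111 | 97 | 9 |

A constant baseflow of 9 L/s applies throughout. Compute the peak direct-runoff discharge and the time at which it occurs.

Q_p = 118.0 L/s at t = 15:30

Subtracting baseflow gives direct-runoff ordinates: 0.0, 2.0, 7.0, 19.0, 46.0, 60.0, 73.0, 89.0, 118.0, 102.0, 88.0, 0.0 L/s.
The maximum is 118.0 L/s, occurring at the reading for t = 15:30.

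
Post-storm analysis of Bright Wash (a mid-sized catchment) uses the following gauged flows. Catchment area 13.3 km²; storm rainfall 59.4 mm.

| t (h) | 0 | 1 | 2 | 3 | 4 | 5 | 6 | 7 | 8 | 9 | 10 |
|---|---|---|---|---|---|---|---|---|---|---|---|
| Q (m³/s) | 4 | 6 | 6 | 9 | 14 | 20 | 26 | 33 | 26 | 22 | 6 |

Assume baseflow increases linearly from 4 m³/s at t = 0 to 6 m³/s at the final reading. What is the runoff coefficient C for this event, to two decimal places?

ΣQ_DR = 117.0 m³/s; V = ΣQ_DR·Δt = 4.212 × 10^5 m³.
Runoff depth d = V / A = 31.67 mm.
C = d / P = 31.67 / 59.4 = 0.53.

C ≈ 0.53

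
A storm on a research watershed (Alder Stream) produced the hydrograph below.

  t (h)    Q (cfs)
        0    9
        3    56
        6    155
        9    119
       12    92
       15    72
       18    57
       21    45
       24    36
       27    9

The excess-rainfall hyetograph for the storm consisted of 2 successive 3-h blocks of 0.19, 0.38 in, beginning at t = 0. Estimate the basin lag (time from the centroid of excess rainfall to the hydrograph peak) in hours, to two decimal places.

t_L ≈ 2.50 h

Centroid of excess rainfall: t_c = Σ P_i·t̄_i / ΣP_i = 3.5000 h (block centres at 1.5, 4.5 h).
Hydrograph peak occurs at t = 6 h, so basin lag t_L = 6 − 3.5000 = 2.50 h.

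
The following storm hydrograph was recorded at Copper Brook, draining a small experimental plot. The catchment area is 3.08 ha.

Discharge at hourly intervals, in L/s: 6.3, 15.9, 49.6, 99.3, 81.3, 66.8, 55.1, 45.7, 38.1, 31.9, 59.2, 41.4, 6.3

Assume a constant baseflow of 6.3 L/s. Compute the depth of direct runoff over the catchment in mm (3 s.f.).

d ≈ 60.2 mm

Direct runoff: 0.0, 9.6, 43.3, 93.0, 75.0, 60.5, 48.8, 39.4, 31.8, 25.6, 52.9, 35.1, 0.0 L/s; ΣQ_DR = 515.0 L/s.
V = ΣQ_DR · Δt = 515.0 × 3600 s = 1.854 × 10^6 L.
Over A = 3.08 ha, depth = V / A = 60.2 mm.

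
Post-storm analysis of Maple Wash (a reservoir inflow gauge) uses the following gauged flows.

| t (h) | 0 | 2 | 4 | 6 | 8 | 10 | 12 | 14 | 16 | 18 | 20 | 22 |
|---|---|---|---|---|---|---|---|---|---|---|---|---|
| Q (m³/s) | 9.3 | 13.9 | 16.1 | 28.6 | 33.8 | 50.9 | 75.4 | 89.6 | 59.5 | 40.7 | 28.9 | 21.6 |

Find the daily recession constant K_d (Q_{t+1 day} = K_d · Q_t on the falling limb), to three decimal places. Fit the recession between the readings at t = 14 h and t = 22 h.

Between t = 14 h and t = 22 h the flow falls from 89.6 to 21.6 m³/s over 4×2 h = 8 h.
Per-interval ratio K = (21.6/89.6)^(1/4) = 0.7007; K_d = K^(24/2) = 0.014.

K_d ≈ 0.014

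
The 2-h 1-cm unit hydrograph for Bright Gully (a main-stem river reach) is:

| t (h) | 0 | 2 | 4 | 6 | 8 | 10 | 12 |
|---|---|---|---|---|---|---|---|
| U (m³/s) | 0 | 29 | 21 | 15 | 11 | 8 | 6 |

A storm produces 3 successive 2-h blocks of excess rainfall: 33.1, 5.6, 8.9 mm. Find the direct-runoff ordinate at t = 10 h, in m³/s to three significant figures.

Q ≈ 46.0 m³/s

By discrete convolution, Q_j = Σ (P_i / 10 mm) · U_{j−i}.
At t = 10 h (j=5): Q = (33.1/10)·8 + (5.6/10)·11 + (8.9/10)·15 = 46.0 m³/s.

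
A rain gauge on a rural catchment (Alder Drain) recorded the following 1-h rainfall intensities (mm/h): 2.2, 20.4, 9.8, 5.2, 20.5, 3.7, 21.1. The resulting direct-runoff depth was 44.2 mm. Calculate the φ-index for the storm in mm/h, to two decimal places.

φ ≈ 6.90 mm/h

Only the 4 blocks with intensity above φ contribute runoff: 20.4, 9.8, 20.5, 21.1 mm/h.
Σ(I−φ)·Δt = d  ⇒  (20.4+9.8+20.5+21.1 − 4φ)·1 = 44.2
φ = (71.80 − 44.2/1) / 4 = 6.90 mm/h.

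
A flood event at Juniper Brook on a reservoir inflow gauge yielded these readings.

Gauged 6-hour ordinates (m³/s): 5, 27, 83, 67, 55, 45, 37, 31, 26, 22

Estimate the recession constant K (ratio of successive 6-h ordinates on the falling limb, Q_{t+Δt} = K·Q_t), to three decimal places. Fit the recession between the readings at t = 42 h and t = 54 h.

Using the recession-limb readings at t = 42 h and t = 54 h: Q falls from 31 to 22 m³/s over 2 intervals.
K = (Q₂/Q₁)^(1/2) = (22/31)^(1/2) = 0.842.

K ≈ 0.842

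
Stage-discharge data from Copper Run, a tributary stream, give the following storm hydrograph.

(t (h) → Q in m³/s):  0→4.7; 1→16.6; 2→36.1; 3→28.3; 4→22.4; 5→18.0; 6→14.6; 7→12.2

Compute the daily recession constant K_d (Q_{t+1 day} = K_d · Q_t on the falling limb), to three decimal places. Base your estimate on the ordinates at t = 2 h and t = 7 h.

K_d ≈ 0.005

Between t = 2 h and t = 7 h the flow falls from 36.1 to 12.2 m³/s over 5×1 h = 5 h.
Per-interval ratio K = (12.2/36.1)^(1/5) = 0.8050; K_d = K^(24/1) = 0.005.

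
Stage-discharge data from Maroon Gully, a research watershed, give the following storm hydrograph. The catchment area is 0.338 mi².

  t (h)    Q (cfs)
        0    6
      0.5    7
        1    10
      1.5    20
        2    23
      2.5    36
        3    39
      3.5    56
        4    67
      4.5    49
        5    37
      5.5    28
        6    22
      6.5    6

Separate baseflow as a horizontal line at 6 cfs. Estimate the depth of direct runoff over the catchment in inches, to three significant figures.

Direct runoff: 0.0, 1.0, 4.0, 14.0, 17.0, 30.0, 33.0, 50.0, 61.0, 43.0, 31.0, 22.0, 16.0, 0.0 cfs; ΣQ_DR = 322.0 cfs.
V = ΣQ_DR · Δt = 322.0 × 1800 s = 5.796 × 10^5 ft³.
Over A = 0.338 mi², depth = V / A = 0.738 in.

d ≈ 0.738 in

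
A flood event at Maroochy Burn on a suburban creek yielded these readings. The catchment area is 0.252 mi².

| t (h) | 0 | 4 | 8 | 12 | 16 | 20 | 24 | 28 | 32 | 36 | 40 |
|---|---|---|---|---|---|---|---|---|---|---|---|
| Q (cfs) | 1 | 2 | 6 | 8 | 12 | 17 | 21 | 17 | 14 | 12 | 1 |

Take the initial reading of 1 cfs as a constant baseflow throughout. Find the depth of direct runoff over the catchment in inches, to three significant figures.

Direct runoff: 0.0, 1.0, 5.0, 7.0, 11.0, 16.0, 20.0, 16.0, 13.0, 11.0, 0.0 cfs; ΣQ_DR = 100.0 cfs.
V = ΣQ_DR · Δt = 100.0 × 14400 s = 1.440 × 10^6 ft³.
Over A = 0.252 mi², depth = V / A = 2.46 in.

d ≈ 2.46 in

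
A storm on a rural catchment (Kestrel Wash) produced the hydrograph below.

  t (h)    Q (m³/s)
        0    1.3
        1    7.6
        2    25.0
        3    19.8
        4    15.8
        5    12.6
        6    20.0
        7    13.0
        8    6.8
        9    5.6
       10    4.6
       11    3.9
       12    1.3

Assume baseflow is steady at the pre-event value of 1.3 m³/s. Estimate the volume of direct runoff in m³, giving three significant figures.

Direct-runoff ordinates (Q − Q_b): 0.0, 6.3, 23.7, 18.5, 14.5, 11.3, 18.7, 11.7, 5.5, 4.3, 3.3, 2.6, 0.0 m³/s.
ΣQ_DR = 120.4 m³/s.
With Δt = 1 h = 3600 s, V = ΣQ_DR · Δt = 120.4 × 3600 = 4.33 × 10^5 m³.

V ≈ 4.33 × 10^5 m³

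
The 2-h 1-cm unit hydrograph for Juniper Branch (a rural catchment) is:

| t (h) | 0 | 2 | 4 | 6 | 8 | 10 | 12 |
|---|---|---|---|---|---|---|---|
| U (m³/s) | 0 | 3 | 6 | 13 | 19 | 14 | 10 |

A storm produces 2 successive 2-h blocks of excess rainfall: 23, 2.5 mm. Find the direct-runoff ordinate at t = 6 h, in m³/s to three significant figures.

Q ≈ 31.4 m³/s

By discrete convolution, Q_j = Σ (P_i / 10 mm) · U_{j−i}.
At t = 6 h (j=3): Q = (23/10)·13 + (2.5/10)·6 = 31.4 m³/s.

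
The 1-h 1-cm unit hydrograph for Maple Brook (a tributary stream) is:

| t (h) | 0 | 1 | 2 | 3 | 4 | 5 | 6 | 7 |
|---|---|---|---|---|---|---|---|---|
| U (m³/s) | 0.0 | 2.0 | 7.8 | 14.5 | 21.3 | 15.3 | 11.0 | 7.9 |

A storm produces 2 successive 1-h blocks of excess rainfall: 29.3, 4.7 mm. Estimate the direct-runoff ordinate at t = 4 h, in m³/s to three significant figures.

By discrete convolution, Q_j = Σ (P_i / 10 mm) · U_{j−i}.
At t = 4 h (j=4): Q = (29.3/10)·21.3 + (4.7/10)·14.5 = 69.2 m³/s.

Q ≈ 69.2 m³/s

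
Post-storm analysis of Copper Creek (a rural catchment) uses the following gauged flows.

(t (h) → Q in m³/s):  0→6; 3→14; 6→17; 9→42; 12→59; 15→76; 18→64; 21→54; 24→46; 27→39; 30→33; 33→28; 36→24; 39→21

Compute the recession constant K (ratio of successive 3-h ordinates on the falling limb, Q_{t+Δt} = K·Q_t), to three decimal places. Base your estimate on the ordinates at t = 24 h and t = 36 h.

K ≈ 0.850

Using the recession-limb readings at t = 24 h and t = 36 h: Q falls from 46 to 24 m³/s over 4 intervals.
K = (Q₂/Q₁)^(1/4) = (24/46)^(1/4) = 0.850.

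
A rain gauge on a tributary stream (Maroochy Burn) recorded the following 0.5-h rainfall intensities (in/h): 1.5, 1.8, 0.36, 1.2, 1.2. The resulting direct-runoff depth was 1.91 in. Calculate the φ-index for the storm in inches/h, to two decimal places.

Only the 4 blocks with intensity above φ contribute runoff: 1.5, 1.8, 1.2, 1.2 in/h.
Σ(I−φ)·Δt = d  ⇒  (1.5+1.8+1.2+1.2 − 4φ)·0.5 = 1.91
φ = (5.700 − 1.91/0.5) / 4 = 0.47 in/h.

φ ≈ 0.47 in/h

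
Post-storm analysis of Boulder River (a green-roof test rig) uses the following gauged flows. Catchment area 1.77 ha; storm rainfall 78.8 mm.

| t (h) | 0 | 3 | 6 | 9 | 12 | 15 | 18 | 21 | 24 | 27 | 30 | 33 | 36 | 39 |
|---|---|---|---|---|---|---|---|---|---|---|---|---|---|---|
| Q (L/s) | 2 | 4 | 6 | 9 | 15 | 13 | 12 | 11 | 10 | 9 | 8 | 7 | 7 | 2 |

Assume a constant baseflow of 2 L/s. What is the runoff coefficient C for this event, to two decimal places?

C ≈ 0.67

ΣQ_DR = 87.00 L/s; V = ΣQ_DR·Δt = 9.396 × 10^5 L.
Runoff depth d = V / A = 53.08 mm.
C = d / P = 53.08 / 78.8 = 0.67.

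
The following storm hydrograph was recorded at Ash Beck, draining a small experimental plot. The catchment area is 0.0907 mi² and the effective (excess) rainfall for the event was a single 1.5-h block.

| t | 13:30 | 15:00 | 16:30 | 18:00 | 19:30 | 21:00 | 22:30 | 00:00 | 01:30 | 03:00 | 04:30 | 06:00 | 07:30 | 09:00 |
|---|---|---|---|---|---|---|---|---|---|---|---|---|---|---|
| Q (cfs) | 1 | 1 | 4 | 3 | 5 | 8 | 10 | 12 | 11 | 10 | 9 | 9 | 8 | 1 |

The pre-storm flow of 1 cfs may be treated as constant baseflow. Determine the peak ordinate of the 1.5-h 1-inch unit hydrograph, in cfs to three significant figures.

Direct runoff: 0.0, 0.0, 3.0, 2.0, 4.0, 7.0, 9.0, 11.0, 10.0, 9.0, 8.0, 8.0, 7.0, 0.0 cfs; ΣQ_DR = 78.00 cfs, peak = 11.0 cfs.
Runoff depth d = ΣQ_DR·Δt / A = 78.00 × 5400 / (0.0907 mi²) = 1.999 in.
The 1-inch UH is the DRH scaled by (1 in)/d, so U_p = 11.0 × 1/1.999 = 5.50 cfs.

U_p ≈ 5.50 cfs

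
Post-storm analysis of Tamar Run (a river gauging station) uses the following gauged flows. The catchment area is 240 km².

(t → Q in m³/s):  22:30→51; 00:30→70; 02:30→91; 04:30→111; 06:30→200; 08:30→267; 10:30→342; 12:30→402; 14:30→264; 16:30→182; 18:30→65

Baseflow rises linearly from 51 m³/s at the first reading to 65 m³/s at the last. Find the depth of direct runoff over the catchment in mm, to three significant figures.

d ≈ 42.2 mm

Direct runoff: 0.00, 17.60, 37.20, 55.80, 143.40, 209.00, 282.60, 341.20, 201.80, 118.40, 0.00 m³/s; ΣQ_DR = 1407 m³/s.
V = ΣQ_DR · Δt = 1407 × 7200 s = 1.013 × 10^7 m³.
Over A = 240 km², depth = V / A = 42.2 mm.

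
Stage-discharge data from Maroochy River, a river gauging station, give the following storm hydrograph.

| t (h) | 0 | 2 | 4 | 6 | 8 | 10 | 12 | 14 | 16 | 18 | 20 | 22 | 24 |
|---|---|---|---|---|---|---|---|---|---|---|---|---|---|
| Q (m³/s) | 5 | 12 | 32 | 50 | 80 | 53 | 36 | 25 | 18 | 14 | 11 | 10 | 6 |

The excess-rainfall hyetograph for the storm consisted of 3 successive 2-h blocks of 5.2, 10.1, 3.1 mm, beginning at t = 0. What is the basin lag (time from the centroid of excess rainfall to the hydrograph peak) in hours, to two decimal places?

Centroid of excess rainfall: t_c = Σ P_i·t̄_i / ΣP_i = 2.7717 h (block centres at 1, 3, 5 h).
Hydrograph peak occurs at t = 8 h, so basin lag t_L = 8 − 2.7717 = 5.23 h.

t_L ≈ 5.23 h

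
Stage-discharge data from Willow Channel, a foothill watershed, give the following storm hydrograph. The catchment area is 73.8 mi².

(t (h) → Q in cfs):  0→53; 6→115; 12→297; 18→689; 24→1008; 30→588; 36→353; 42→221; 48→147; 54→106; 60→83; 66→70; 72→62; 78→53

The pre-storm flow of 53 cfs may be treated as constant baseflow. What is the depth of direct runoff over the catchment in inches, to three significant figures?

d ≈ 0.391 in

Direct runoff: 0.0, 62.0, 244.0, 636.0, 955.0, 535.0, 300.0, 168.0, 94.0, 53.0, 30.0, 17.0, 9.0, 0.0 cfs; ΣQ_DR = 3103 cfs.
V = ΣQ_DR · Δt = 3103 × 21600 s = 6.702 × 10^7 ft³.
Over A = 73.8 mi², depth = V / A = 0.391 in.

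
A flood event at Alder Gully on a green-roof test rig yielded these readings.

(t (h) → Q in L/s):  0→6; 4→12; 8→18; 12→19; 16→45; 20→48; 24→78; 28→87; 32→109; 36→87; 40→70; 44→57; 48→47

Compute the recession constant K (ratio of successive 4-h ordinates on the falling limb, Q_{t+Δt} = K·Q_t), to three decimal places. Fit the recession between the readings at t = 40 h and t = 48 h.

K ≈ 0.819

Using the recession-limb readings at t = 40 h and t = 48 h: Q falls from 70 to 47 L/s over 2 intervals.
K = (Q₂/Q₁)^(1/2) = (47/70)^(1/2) = 0.819.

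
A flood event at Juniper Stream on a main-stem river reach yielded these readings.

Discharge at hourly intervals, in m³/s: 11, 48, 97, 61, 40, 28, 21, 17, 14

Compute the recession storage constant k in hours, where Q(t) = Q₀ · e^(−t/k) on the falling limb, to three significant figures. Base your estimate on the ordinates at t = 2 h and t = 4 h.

k ≈ 2.26 h

On the falling limb, Q drops from 97 to 40 m³/s between t = 2 h and t = 4 h (Δt = 2 h).
k = −Δt / ln(Q₂/Q₁) = −2 / ln(40/97) = 2.26 h.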